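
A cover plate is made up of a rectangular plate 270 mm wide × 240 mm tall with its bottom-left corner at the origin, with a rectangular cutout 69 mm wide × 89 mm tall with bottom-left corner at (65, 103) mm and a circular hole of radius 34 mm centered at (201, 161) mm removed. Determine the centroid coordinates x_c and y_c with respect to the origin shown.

x_c = 134.61 mm, y_c = 114.23 mm

plate: A = 270 × 240 = 64800.00, centroid at (135.00, 120.00).
hole 1: A = −(69 × 89) = -6141.00, centroid at (99.50, 147.50).
hole 2: A = −π·34² = -3631.68, centroid at (201.00, 161.00).
ΣA = 55027.32 mm², ΣAx_c = 7407002.60 mm³, ΣAy_c = 6285501.84 mm³.
x_c = 7407002.60/55027.32 = 134.61 mm; y_c = 6285501.84/55027.32 = 114.23 mm.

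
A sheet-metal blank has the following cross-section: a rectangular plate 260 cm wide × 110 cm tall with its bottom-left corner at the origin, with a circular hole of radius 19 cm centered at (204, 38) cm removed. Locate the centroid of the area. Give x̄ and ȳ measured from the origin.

Part | A | x̄ᵢ | ȳᵢ | A·x̄ᵢ | A·ȳᵢ
plate | 28600.00 | 130.00 | 55.00 | 3718000.00 | 1573000.00
hole | -1134.11 | 204.00 | 38.00 | -231359.45 | -43096.37
Σ | 27465.89 |  |  | 3486640.55 | 1529903.63
x̄ = 3486640.55 / 27465.89 = 126.94 cm
ȳ = 1529903.63 / 27465.89 = 55.70 cm

x̄ = 126.94 cm, ȳ = 55.70 cm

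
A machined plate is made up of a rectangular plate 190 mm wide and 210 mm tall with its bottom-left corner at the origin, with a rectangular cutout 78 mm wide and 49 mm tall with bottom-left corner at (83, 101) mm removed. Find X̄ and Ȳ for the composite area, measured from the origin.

plate: A = 190 × 210 = 39900.00, centroid at (95.00, 105.00).
hole: A = −(78 × 49) = -3822.00, centroid at (122.00, 125.50).
ΣA = 36078.00 mm²
ΣAX̄ = (39900.00)(95.00) + (-3822.00)(122.00) = 3324216.00 mm³
ΣAȲ = (39900.00)(105.00) + (-3822.00)(125.50) = 3709839.00 mm³
X̄ = 3324216.00 / 36078.00 = 92.14 mm
Ȳ = 3709839.00 / 36078.00 = 102.83 mm

X̄ = 92.14 mm, Ȳ = 102.83 mm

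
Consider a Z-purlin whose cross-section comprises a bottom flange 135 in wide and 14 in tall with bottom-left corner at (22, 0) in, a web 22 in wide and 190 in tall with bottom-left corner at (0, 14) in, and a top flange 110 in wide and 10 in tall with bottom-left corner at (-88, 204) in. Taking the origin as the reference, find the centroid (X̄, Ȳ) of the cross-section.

X̄ = 24.94 in, Ȳ = 97.45 in

bottom flange: A = 135 × 14 = 1890.00, centroid at (89.50, 7.00).
web: A = 22 × 190 = 4180.00, centroid at (11.00, 109.00).
top flange: A = 110 × 10 = 1100.00, centroid at (-33.00, 209.00).
ΣA = 7170.00 in², ΣAX̄ = 178835.00 in³, ΣAȲ = 698750.00 in³.
X̄ = 178835.00/7170.00 = 24.94 in; Ȳ = 698750.00/7170.00 = 97.45 in.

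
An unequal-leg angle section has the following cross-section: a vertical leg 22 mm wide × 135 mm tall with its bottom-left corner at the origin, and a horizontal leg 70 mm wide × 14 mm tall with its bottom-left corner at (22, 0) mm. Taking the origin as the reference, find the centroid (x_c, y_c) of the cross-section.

vertical leg: A = 22 × 135 = 2970.00, centroid at (11.00, 67.50).
horizontal leg: A = 70 × 14 = 980.00, centroid at (57.00, 7.00).
ΣA = 3950.00 mm²
ΣAx_c = (2970.00)(11.00) + (980.00)(57.00) = 88530.00 mm³
ΣAy_c = (2970.00)(67.50) + (980.00)(7.00) = 207335.00 mm³
x_c = 88530.00 / 3950.00 = 22.41 mm
y_c = 207335.00 / 3950.00 = 52.49 mm

x_c = 22.41 mm, y_c = 52.49 mm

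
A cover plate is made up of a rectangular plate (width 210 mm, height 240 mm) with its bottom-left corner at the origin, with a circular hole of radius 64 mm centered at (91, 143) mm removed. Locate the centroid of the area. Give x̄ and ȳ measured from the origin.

x̄ = 109.80 mm, ȳ = 112.11 mm

plate: A = 210 × 240 = 50400.00, centroid at (105.00, 120.00).
hole: A = −π·64² = -12867.96, centroid at (91.00, 143.00).
ΣA = 37532.04 mm²
ΣAx̄ = (50400.00)(105.00) + (-12867.96)(91.00) = 4121015.32 mm³
ΣAȳ = (50400.00)(120.00) + (-12867.96)(143.00) = 4207881.22 mm³
x̄ = 4121015.32 / 37532.04 = 109.80 mm
ȳ = 4207881.22 / 37532.04 = 112.11 mm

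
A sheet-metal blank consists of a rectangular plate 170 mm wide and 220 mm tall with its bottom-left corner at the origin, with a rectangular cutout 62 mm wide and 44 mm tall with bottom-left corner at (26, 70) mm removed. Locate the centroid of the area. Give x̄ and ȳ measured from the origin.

x̄ = 87.20 mm, ȳ = 111.42 mm

Part | A | x̄ᵢ | ȳᵢ | A·x̄ᵢ | A·ȳᵢ
plate | 37400.00 | 85.00 | 110.00 | 3179000.00 | 4114000.00
hole | -2728.00 | 57.00 | 92.00 | -155496.00 | -250976.00
Σ | 34672.00 |  |  | 3023504.00 | 3863024.00
x̄ = 3023504.00 / 34672.00 = 87.20 mm
ȳ = 3863024.00 / 34672.00 = 111.42 mm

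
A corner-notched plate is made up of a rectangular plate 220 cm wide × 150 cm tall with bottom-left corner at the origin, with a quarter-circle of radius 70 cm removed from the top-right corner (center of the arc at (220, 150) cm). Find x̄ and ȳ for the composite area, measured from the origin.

Part | A | x̄ᵢ | ȳᵢ | A·x̄ᵢ | A·ȳᵢ
plate | 33000.00 | 110.00 | 75.00 | 3630000.00 | 2475000.00
removed quarter-circle | -3848.45 | 190.29 | 120.29 | -732325.89 | -462934.32
Σ | 29151.55 |  |  | 2897674.11 | 2012065.68
x̄ = 2897674.11 / 29151.55 = 99.40 cm
ȳ = 2012065.68 / 29151.55 = 69.02 cm

x̄ = 99.40 cm, ȳ = 69.02 cm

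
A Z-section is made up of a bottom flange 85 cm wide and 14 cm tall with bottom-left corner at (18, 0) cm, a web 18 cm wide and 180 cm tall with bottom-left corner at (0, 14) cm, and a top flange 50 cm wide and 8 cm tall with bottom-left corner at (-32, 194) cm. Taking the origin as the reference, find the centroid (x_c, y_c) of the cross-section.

x_c = 20.36 cm, y_c = 87.89 cm

bottom flange: A = 85 × 14 = 1190.00, centroid at (60.50, 7.00).
web: A = 18 × 180 = 3240.00, centroid at (9.00, 104.00).
top flange: A = 50 × 8 = 400.00, centroid at (-7.00, 198.00).
ΣA = 4830.00 cm², ΣAx_c = 98355.00 cm³, ΣAy_c = 424490.00 cm³.
x_c = 98355.00/4830.00 = 20.36 cm; y_c = 424490.00/4830.00 = 87.89 cm.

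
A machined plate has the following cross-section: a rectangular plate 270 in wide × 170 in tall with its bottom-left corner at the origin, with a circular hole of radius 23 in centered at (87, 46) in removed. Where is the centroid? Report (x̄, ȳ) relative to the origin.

x̄ = 136.80 in, ȳ = 86.47 in

plate: A = 270 × 170 = 45900.00, centroid at (135.00, 85.00).
hole: A = −π·23² = -1661.90, centroid at (87.00, 46.00).
ΣA = 44238.10 in²
ΣAx̄ = (45900.00)(135.00) + (-1661.90)(87.00) = 6051914.48 in³
ΣAȳ = (45900.00)(85.00) + (-1661.90)(46.00) = 3825052.48 in³
x̄ = 6051914.48 / 44238.10 = 136.80 in
ȳ = 3825052.48 / 44238.10 = 86.47 in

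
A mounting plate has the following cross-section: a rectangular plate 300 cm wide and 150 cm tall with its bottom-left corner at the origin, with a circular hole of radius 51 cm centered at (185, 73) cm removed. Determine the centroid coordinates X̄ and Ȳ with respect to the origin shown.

plate: A = 300 × 150 = 45000.00, centroid at (150.00, 75.00).
hole: A = −π·51² = -8171.28, centroid at (185.00, 73.00).
ΣA = 36828.72 cm², ΣAX̄ = 5238312.74 cm³, ΣAȲ = 2778496.38 cm³.
X̄ = 5238312.74/36828.72 = 142.23 cm; Ȳ = 2778496.38/36828.72 = 75.44 cm.

X̄ = 142.23 cm, Ȳ = 75.44 cm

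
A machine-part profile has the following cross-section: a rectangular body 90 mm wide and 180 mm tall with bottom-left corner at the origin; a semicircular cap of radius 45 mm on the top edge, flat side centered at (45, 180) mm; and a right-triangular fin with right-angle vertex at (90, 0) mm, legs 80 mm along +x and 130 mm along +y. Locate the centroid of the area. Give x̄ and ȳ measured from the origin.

x̄ = 60.16 mm, ȳ = 94.25 mm

Part | A | x̄ᵢ | ȳᵢ | A·x̄ᵢ | A·ȳᵢ
rectangular body | 16200.00 | 45.00 | 90.00 | 729000.00 | 1458000.00
semicircular top | 3180.86 | 45.00 | 199.10 | 143138.82 | 633305.26
triangular fin | 5200.00 | 116.67 | 43.33 | 606666.67 | 225333.33
Σ | 24580.86 |  |  | 1478805.48 | 2316638.59
x̄ = 1478805.48 / 24580.86 = 60.16 mm
ȳ = 2316638.59 / 24580.86 = 94.25 mm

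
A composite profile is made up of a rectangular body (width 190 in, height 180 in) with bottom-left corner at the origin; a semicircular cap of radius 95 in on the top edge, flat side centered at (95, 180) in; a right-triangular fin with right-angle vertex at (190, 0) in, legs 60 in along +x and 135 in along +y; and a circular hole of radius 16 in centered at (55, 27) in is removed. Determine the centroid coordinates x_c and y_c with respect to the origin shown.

Part | A | x̄ᵢ | ȳᵢ | A·x̄ᵢ | A·ȳᵢ
rectangular body | 34200.00 | 95.00 | 90.00 | 3249000.00 | 3078000.00
semicircular top | 14176.44 | 95.00 | 220.32 | 1346761.50 | 3123341.97
triangular fin | 4050.00 | 210.00 | 45.00 | 850500.00 | 182250.00
hole | -804.25 | 55.00 | 27.00 | -44233.62 | -21714.69
Σ | 51622.19 |  |  | 5402027.88 | 6361877.28
x_c = 5402027.88 / 51622.19 = 104.65 in
y_c = 6361877.28 / 51622.19 = 123.24 in

x_c = 104.65 in, y_c = 123.24 in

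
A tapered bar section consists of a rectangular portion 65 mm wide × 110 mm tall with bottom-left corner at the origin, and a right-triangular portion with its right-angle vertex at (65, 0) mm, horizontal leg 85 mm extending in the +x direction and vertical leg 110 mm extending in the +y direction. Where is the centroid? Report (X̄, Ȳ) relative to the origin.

X̄ = 56.55 mm, Ȳ = 47.75 mm

rectangular portion: A = 65 × 110 = 7150.00, centroid at (32.50, 55.00).
triangular portion: A = ½·85·110 = 4675.00, centroid at (93.33, 36.67).
ΣA = 11825.00 mm², ΣAX̄ = 668708.33 mm³, ΣAȲ = 564666.67 mm³.
X̄ = 668708.33/11825.00 = 56.55 mm; Ȳ = 564666.67/11825.00 = 47.75 mm.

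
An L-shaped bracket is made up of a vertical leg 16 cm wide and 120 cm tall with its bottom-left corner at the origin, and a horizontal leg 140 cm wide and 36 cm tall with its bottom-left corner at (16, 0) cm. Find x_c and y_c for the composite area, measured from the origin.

x_c = 64.48 cm, y_c = 29.59 cm

vertical leg: A = 16 × 120 = 1920.00, centroid at (8.00, 60.00).
horizontal leg: A = 140 × 36 = 5040.00, centroid at (86.00, 18.00).
ΣA = 6960.00 cm², ΣAx_c = 448800.00 cm³, ΣAy_c = 205920.00 cm³.
x_c = 448800.00/6960.00 = 64.48 cm; y_c = 205920.00/6960.00 = 29.59 cm.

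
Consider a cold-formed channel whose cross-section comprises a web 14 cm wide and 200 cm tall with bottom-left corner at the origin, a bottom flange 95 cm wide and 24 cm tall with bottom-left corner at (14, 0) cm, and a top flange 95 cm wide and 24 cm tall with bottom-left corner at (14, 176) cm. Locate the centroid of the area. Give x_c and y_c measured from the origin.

Part | A | x̄ᵢ | ȳᵢ | A·x̄ᵢ | A·ȳᵢ
web | 2800.00 | 7.00 | 100.00 | 19600.00 | 280000.00
bottom flange | 2280.00 | 61.50 | 12.00 | 140220.00 | 27360.00
top flange | 2280.00 | 61.50 | 188.00 | 140220.00 | 428640.00
Σ | 7360.00 |  |  | 300040.00 | 736000.00
x_c = 300040.00 / 7360.00 = 40.77 cm
y_c = 736000.00 / 7360.00 = 100.00 cm

x_c = 40.77 cm, y_c = 100.00 cm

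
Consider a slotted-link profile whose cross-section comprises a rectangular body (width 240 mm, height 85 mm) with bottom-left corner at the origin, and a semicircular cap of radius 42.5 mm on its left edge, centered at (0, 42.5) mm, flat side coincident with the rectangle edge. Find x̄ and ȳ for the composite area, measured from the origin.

rectangular body: A = 240 × 85 = 20400.00, centroid at (120.00, 42.50).
semicircular end: A = ½π·42.5² = 2837.25, centroid at (-18.04, 42.50).
ΣA = 23237.25 mm², ΣAx̄ = 2396822.92 mm³, ΣAȳ = 987583.16 mm³.
x̄ = 2396822.92/23237.25 = 103.15 mm; ȳ = 987583.16/23237.25 = 42.50 mm.

x̄ = 103.15 mm, ȳ = 42.50 mm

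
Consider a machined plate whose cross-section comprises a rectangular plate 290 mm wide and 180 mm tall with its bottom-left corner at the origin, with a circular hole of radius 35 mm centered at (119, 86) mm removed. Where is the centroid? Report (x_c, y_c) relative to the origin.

plate: A = 290 × 180 = 52200.00, centroid at (145.00, 90.00).
hole: A = −π·35² = -3848.45, centroid at (119.00, 86.00).
ΣA = 48351.55 mm², ΣAx_c = 7111034.33 mm³, ΣAy_c = 4367033.21 mm³.
x_c = 7111034.33/48351.55 = 147.07 mm; y_c = 4367033.21/48351.55 = 90.32 mm.

x_c = 147.07 mm, y_c = 90.32 mm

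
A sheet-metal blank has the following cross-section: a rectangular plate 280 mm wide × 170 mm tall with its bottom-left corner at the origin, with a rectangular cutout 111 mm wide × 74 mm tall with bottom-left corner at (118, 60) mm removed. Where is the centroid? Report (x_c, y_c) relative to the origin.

x_c = 133.01 mm, y_c = 82.50 mm

Part | A | x̄ᵢ | ȳᵢ | A·x̄ᵢ | A·ȳᵢ
plate | 47600.00 | 140.00 | 85.00 | 6664000.00 | 4046000.00
hole | -8214.00 | 173.50 | 97.00 | -1425129.00 | -796758.00
Σ | 39386.00 |  |  | 5238871.00 | 3249242.00
x_c = 5238871.00 / 39386.00 = 133.01 mm
y_c = 3249242.00 / 39386.00 = 82.50 mm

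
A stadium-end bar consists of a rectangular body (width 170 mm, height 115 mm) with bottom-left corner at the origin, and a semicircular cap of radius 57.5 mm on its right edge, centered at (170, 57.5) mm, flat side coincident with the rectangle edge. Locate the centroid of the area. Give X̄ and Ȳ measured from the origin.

rectangular body: A = 170 × 115 = 19550.00, centroid at (85.00, 57.50).
semicircular end: A = ½π·57.5² = 5193.45, centroid at (194.40, 57.50).
ΣA = 24743.45 mm², ΣAX̄ = 2671375.29 mm³, ΣAȲ = 1422748.11 mm³.
X̄ = 2671375.29/24743.45 = 107.96 mm; Ȳ = 1422748.11/24743.45 = 57.50 mm.

X̄ = 107.96 mm, Ȳ = 57.50 mm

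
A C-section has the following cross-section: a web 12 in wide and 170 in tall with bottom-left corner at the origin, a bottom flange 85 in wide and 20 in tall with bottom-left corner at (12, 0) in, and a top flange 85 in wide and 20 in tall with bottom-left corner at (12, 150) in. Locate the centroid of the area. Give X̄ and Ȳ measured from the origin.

X̄ = 36.31 in, Ȳ = 85.00 in

web: A = 12 × 170 = 2040.00, centroid at (6.00, 85.00).
bottom flange: A = 85 × 20 = 1700.00, centroid at (54.50, 10.00).
top flange: A = 85 × 20 = 1700.00, centroid at (54.50, 160.00).
ΣA = 5440.00 in²
ΣAX̄ = (2040.00)(6.00) + (1700.00)(54.50) + (1700.00)(54.50) = 197540.00 in³
ΣAȲ = (2040.00)(85.00) + (1700.00)(10.00) + (1700.00)(160.00) = 462400.00 in³
X̄ = 197540.00 / 5440.00 = 36.31 in
Ȳ = 462400.00 / 5440.00 = 85.00 in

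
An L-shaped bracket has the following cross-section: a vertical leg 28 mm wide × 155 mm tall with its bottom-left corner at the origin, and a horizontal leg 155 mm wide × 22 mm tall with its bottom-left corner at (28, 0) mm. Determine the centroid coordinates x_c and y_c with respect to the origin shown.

x_c = 54.26 mm, y_c = 48.24 mm

vertical leg: A = 28 × 155 = 4340.00, centroid at (14.00, 77.50).
horizontal leg: A = 155 × 22 = 3410.00, centroid at (105.50, 11.00).
ΣA = 7750.00 mm², ΣAx_c = 420515.00 mm³, ΣAy_c = 373860.00 mm³.
x_c = 420515.00/7750.00 = 54.26 mm; y_c = 373860.00/7750.00 = 48.24 mm.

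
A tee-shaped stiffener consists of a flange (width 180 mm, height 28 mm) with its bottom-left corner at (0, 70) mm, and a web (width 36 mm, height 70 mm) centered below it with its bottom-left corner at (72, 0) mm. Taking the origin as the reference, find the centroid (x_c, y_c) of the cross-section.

x_c = 90.00 mm, y_c = 67.67 mm

Part | A | x̄ᵢ | ȳᵢ | A·x̄ᵢ | A·ȳᵢ
web | 2520.00 | 90.00 | 35.00 | 226800.00 | 88200.00
flange | 5040.00 | 90.00 | 84.00 | 453600.00 | 423360.00
Σ | 7560.00 |  |  | 680400.00 | 511560.00
x_c = 680400.00 / 7560.00 = 90.00 mm
y_c = 511560.00 / 7560.00 = 67.67 mm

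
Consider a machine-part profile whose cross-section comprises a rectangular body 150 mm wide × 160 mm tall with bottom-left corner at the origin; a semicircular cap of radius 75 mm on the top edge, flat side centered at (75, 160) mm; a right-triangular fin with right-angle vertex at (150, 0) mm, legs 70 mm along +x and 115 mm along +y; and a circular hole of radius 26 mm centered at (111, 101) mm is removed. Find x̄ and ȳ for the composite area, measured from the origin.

x̄ = 84.19 mm, ȳ = 102.33 mm

rectangular body: A = 150 × 160 = 24000.00, centroid at (75.00, 80.00).
semicircular top: A = ½π·75² = 8835.73, centroid at (75.00, 191.83).
triangular fin: A = ½·70·115 = 4025.00, centroid at (173.33, 38.33).
hole: A = −π·26² = -2123.72, centroid at (111.00, 101.00).
ΣA = 34737.01 mm², ΣAx̄ = 2924613.82 mm³, ΣAȳ = 3554762.98 mm³.
x̄ = 2924613.82/34737.01 = 84.19 mm; ȳ = 3554762.98/34737.01 = 102.33 mm.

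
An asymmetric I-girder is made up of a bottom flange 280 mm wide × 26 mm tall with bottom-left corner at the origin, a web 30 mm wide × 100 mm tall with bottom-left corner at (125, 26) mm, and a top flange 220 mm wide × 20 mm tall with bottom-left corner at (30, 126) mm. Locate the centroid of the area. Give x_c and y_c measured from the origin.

x_c = 140.00 mm, y_c = 62.74 mm

bottom flange: A = 280 × 26 = 7280.00, centroid at (140.00, 13.00).
web: A = 30 × 100 = 3000.00, centroid at (140.00, 76.00).
top flange: A = 220 × 20 = 4400.00, centroid at (140.00, 136.00).
ΣA = 14680.00 mm²
ΣAx_c = (7280.00)(140.00) + (3000.00)(140.00) + (4400.00)(140.00) = 2055200.00 mm³
ΣAy_c = (7280.00)(13.00) + (3000.00)(76.00) + (4400.00)(136.00) = 921040.00 mm³
x_c = 2055200.00 / 14680.00 = 140.00 mm
y_c = 921040.00 / 14680.00 = 62.74 mm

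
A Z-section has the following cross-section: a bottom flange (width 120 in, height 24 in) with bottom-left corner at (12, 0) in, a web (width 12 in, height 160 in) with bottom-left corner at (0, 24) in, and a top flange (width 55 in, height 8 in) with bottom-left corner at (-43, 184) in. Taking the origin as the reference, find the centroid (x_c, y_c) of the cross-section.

x_c = 40.47 in, y_c = 60.49 in

Part | A | x̄ᵢ | ȳᵢ | A·x̄ᵢ | A·ȳᵢ
bottom flange | 2880.00 | 72.00 | 12.00 | 207360.00 | 34560.00
web | 1920.00 | 6.00 | 104.00 | 11520.00 | 199680.00
top flange | 440.00 | -15.50 | 188.00 | -6820.00 | 82720.00
Σ | 5240.00 |  |  | 212060.00 | 316960.00
x_c = 212060.00 / 5240.00 = 40.47 in
y_c = 316960.00 / 5240.00 = 60.49 in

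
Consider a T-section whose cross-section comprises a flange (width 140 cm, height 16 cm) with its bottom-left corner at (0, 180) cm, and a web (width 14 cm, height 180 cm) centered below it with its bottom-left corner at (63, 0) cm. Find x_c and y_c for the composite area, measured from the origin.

x_c = 70.00 cm, y_c = 136.12 cm

web: A = 14 × 180 = 2520.00, centroid at (70.00, 90.00).
flange: A = 140 × 16 = 2240.00, centroid at (70.00, 188.00).
ΣA = 4760.00 cm²
ΣAx_c = (2520.00)(70.00) + (2240.00)(70.00) = 333200.00 cm³
ΣAy_c = (2520.00)(90.00) + (2240.00)(188.00) = 647920.00 cm³
x_c = 333200.00 / 4760.00 = 70.00 cm
y_c = 647920.00 / 4760.00 = 136.12 cm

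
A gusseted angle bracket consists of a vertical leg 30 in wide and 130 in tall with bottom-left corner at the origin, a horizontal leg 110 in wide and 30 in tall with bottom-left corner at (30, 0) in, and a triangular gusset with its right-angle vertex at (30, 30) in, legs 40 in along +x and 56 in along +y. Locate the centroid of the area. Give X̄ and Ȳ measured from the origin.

Part | A | x̄ᵢ | ȳᵢ | A·x̄ᵢ | A·ȳᵢ
vertical leg | 3900.00 | 15.00 | 65.00 | 58500.00 | 253500.00
horizontal leg | 3300.00 | 85.00 | 15.00 | 280500.00 | 49500.00
gusset | 1120.00 | 43.33 | 48.67 | 48533.33 | 54506.67
Σ | 8320.00 |  |  | 387533.33 | 357506.67
X̄ = 387533.33 / 8320.00 = 46.58 in
Ȳ = 357506.67 / 8320.00 = 42.97 in

X̄ = 46.58 in, Ȳ = 42.97 in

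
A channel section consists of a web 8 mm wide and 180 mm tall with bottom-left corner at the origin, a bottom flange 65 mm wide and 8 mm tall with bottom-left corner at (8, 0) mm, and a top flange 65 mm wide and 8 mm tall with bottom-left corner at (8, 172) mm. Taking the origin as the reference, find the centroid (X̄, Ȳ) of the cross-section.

X̄ = 19.31 mm, Ȳ = 90.00 mm

web: A = 8 × 180 = 1440.00, centroid at (4.00, 90.00).
bottom flange: A = 65 × 8 = 520.00, centroid at (40.50, 4.00).
top flange: A = 65 × 8 = 520.00, centroid at (40.50, 176.00).
ΣA = 2480.00 mm²
ΣAX̄ = (1440.00)(4.00) + (520.00)(40.50) + (520.00)(40.50) = 47880.00 mm³
ΣAȲ = (1440.00)(90.00) + (520.00)(4.00) + (520.00)(176.00) = 223200.00 mm³
X̄ = 47880.00 / 2480.00 = 19.31 mm
Ȳ = 223200.00 / 2480.00 = 90.00 mm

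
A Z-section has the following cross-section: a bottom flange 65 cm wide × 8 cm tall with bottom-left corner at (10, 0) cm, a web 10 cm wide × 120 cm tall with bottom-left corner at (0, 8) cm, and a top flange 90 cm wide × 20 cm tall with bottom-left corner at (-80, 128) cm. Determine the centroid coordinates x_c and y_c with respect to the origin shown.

bottom flange: A = 65 × 8 = 520.00, centroid at (42.50, 4.00).
web: A = 10 × 120 = 1200.00, centroid at (5.00, 68.00).
top flange: A = 90 × 20 = 1800.00, centroid at (-35.00, 138.00).
ΣA = 3520.00 cm²
ΣAx_c = (520.00)(42.50) + (1200.00)(5.00) + (1800.00)(-35.00) = -34900.00 cm³
ΣAy_c = (520.00)(4.00) + (1200.00)(68.00) + (1800.00)(138.00) = 332080.00 cm³
x_c = -34900.00 / 3520.00 = -9.91 cm
y_c = 332080.00 / 3520.00 = 94.34 cm

x_c = -9.91 cm, y_c = 94.34 cm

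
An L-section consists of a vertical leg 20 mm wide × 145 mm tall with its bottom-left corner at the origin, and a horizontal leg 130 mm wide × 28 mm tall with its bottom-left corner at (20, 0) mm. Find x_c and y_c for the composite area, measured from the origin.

vertical leg: A = 20 × 145 = 2900.00, centroid at (10.00, 72.50).
horizontal leg: A = 130 × 28 = 3640.00, centroid at (85.00, 14.00).
ΣA = 6540.00 mm²
ΣAx_c = (2900.00)(10.00) + (3640.00)(85.00) = 338400.00 mm³
ΣAy_c = (2900.00)(72.50) + (3640.00)(14.00) = 261210.00 mm³
x_c = 338400.00 / 6540.00 = 51.74 mm
y_c = 261210.00 / 6540.00 = 39.94 mm

x_c = 51.74 mm, y_c = 39.94 mm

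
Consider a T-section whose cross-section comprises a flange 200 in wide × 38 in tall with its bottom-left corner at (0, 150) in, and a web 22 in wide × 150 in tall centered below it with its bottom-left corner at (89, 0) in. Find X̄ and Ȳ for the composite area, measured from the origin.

X̄ = 100.00 in, Ȳ = 140.54 in

web: A = 22 × 150 = 3300.00, centroid at (100.00, 75.00).
flange: A = 200 × 38 = 7600.00, centroid at (100.00, 169.00).
ΣA = 10900.00 in²
ΣAX̄ = (3300.00)(100.00) + (7600.00)(100.00) = 1090000.00 in³
ΣAȲ = (3300.00)(75.00) + (7600.00)(169.00) = 1531900.00 in³
X̄ = 1090000.00 / 10900.00 = 100.00 in
Ȳ = 1531900.00 / 10900.00 = 140.54 in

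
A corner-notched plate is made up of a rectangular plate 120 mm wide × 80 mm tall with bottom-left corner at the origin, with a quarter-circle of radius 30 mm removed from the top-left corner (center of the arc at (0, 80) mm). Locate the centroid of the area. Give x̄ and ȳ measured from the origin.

x̄ = 63.76 mm, ȳ = 37.83 mm

Part | A | x̄ᵢ | ȳᵢ | A·x̄ᵢ | A·ȳᵢ
plate | 9600.00 | 60.00 | 40.00 | 576000.00 | 384000.00
removed quarter-circle | -706.86 | 12.73 | 67.27 | -9000.00 | -47548.67
Σ | 8893.14 |  |  | 567000.00 | 336451.33
x̄ = 567000.00 / 8893.14 = 63.76 mm
ȳ = 336451.33 / 8893.14 = 37.83 mm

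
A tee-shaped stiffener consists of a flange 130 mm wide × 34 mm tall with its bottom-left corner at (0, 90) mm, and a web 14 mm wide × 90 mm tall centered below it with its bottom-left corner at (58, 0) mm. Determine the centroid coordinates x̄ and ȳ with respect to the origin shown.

x̄ = 65.00 mm, ȳ = 93.25 mm

web: A = 14 × 90 = 1260.00, centroid at (65.00, 45.00).
flange: A = 130 × 34 = 4420.00, centroid at (65.00, 107.00).
ΣA = 5680.00 mm², ΣAx̄ = 369200.00 mm³, ΣAȳ = 529640.00 mm³.
x̄ = 369200.00/5680.00 = 65.00 mm; ȳ = 529640.00/5680.00 = 93.25 mm.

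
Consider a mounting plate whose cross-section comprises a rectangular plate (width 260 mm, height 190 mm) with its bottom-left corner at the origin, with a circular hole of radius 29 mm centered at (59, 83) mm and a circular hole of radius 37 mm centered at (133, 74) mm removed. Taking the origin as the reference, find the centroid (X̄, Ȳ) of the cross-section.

X̄ = 134.11 mm, Ȳ = 97.87 mm

Part | A | x̄ᵢ | ȳᵢ | A·x̄ᵢ | A·ȳᵢ
plate | 49400.00 | 130.00 | 95.00 | 6422000.00 | 4693000.00
hole 1 | -2642.08 | 59.00 | 83.00 | -155882.69 | -219292.59
hole 2 | -4300.84 | 133.00 | 74.00 | -572011.77 | -318262.19
Σ | 42457.08 |  |  | 5694105.55 | 4155445.22
X̄ = 5694105.55 / 42457.08 = 134.11 mm
Ȳ = 4155445.22 / 42457.08 = 97.87 mm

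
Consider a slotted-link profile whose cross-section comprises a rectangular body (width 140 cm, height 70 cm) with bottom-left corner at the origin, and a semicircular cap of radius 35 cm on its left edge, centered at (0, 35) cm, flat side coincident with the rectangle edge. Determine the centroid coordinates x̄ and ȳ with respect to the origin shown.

x̄ = 56.07 cm, ȳ = 35.00 cm

Part | A | x̄ᵢ | ȳᵢ | A·x̄ᵢ | A·ȳᵢ
rectangular body | 9800.00 | 70.00 | 35.00 | 686000.00 | 343000.00
semicircular end | 1924.23 | -14.85 | 35.00 | -28583.33 | 67347.89
Σ | 11724.23 |  |  | 657416.67 | 410347.89
x̄ = 657416.67 / 11724.23 = 56.07 cm
ȳ = 410347.89 / 11724.23 = 35.00 cm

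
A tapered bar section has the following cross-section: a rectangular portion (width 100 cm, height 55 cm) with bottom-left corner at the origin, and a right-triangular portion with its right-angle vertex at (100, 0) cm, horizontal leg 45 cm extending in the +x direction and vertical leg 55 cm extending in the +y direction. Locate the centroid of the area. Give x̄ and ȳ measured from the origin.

Part | A | x̄ᵢ | ȳᵢ | A·x̄ᵢ | A·ȳᵢ
rectangular portion | 5500.00 | 50.00 | 27.50 | 275000.00 | 151250.00
triangular portion | 1237.50 | 115.00 | 18.33 | 142312.50 | 22687.50
Σ | 6737.50 |  |  | 417312.50 | 173937.50
x̄ = 417312.50 / 6737.50 = 61.94 cm
ȳ = 173937.50 / 6737.50 = 25.82 cm

x̄ = 61.94 cm, ȳ = 25.82 cm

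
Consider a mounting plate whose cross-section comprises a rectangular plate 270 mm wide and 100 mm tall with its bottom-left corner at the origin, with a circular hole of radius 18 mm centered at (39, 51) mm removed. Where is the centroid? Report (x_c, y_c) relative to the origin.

Part | A | x̄ᵢ | ȳᵢ | A·x̄ᵢ | A·ȳᵢ
plate | 27000.00 | 135.00 | 50.00 | 3645000.00 | 1350000.00
hole | -1017.88 | 39.00 | 51.00 | -39697.16 | -51911.68
Σ | 25982.12 |  |  | 3605302.84 | 1298088.32
x_c = 3605302.84 / 25982.12 = 138.76 mm
y_c = 1298088.32 / 25982.12 = 49.96 mm

x_c = 138.76 mm, y_c = 49.96 mm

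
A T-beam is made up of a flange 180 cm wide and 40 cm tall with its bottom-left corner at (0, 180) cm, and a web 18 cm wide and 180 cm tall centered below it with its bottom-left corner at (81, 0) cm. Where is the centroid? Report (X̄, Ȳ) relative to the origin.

X̄ = 90.00 cm, Ȳ = 165.86 cm

web: A = 18 × 180 = 3240.00, centroid at (90.00, 90.00).
flange: A = 180 × 40 = 7200.00, centroid at (90.00, 200.00).
ΣA = 10440.00 cm², ΣAX̄ = 939600.00 cm³, ΣAȲ = 1731600.00 cm³.
X̄ = 939600.00/10440.00 = 90.00 cm; Ȳ = 1731600.00/10440.00 = 165.86 cm.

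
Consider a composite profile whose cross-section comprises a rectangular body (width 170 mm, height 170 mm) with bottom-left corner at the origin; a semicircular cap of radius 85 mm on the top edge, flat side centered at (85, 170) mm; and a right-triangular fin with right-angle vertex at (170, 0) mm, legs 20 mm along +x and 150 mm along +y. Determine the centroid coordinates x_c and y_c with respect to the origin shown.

x_c = 88.29 mm, y_c = 116.66 mm

rectangular body: A = 170 × 170 = 28900.00, centroid at (85.00, 85.00).
semicircular top: A = ½π·85² = 11349.00, centroid at (85.00, 206.08).
triangular fin: A = ½·20·150 = 1500.00, centroid at (176.67, 50.00).
ΣA = 41749.00 mm²
ΣAx_c = (28900.00)(85.00) + (11349.00)(85.00) + (1500.00)(176.67) = 3686165.29 mm³
ΣAy_c = (28900.00)(85.00) + (11349.00)(206.08) + (1500.00)(50.00) = 4870247.26 mm³
x_c = 3686165.29 / 41749.00 = 88.29 mm
y_c = 4870247.26 / 41749.00 = 116.66 mm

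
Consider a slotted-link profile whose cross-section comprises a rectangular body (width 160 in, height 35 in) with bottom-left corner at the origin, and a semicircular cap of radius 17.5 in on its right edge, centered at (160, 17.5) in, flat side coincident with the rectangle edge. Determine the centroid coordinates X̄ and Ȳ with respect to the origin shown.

X̄ = 86.92 in, Ȳ = 17.50 in

rectangular body: A = 160 × 35 = 5600.00, centroid at (80.00, 17.50).
semicircular end: A = ½π·17.5² = 481.06, centroid at (167.43, 17.50).
ΣA = 6081.06 in²
ΣAX̄ = (5600.00)(80.00) + (481.06)(167.43) = 528541.94 in³
ΣAȲ = (5600.00)(17.50) + (481.06)(17.50) = 106418.49 in³
X̄ = 528541.94 / 6081.06 = 86.92 in
Ȳ = 106418.49 / 6081.06 = 17.50 in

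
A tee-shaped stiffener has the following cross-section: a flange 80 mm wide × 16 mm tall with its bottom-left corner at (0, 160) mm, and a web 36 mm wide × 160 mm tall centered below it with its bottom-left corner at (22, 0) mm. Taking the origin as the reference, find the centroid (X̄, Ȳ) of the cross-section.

X̄ = 40.00 mm, Ȳ = 96.00 mm

web: A = 36 × 160 = 5760.00, centroid at (40.00, 80.00).
flange: A = 80 × 16 = 1280.00, centroid at (40.00, 168.00).
ΣA = 7040.00 mm²
ΣAX̄ = (5760.00)(40.00) + (1280.00)(40.00) = 281600.00 mm³
ΣAȲ = (5760.00)(80.00) + (1280.00)(168.00) = 675840.00 mm³
X̄ = 281600.00 / 7040.00 = 40.00 mm
Ȳ = 675840.00 / 7040.00 = 96.00 mm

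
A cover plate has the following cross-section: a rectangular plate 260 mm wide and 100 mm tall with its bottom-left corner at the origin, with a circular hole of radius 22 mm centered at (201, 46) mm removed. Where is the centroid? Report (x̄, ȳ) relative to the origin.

x̄ = 125.59 mm, ȳ = 50.25 mm

plate: A = 260 × 100 = 26000.00, centroid at (130.00, 50.00).
hole: A = −π·22² = -1520.53, centroid at (201.00, 46.00).
ΣA = 24479.47 mm²
ΣAx̄ = (26000.00)(130.00) + (-1520.53)(201.00) = 3074373.30 mm³
ΣAȳ = (26000.00)(50.00) + (-1520.53)(46.00) = 1230055.58 mm³
x̄ = 3074373.30 / 24479.47 = 125.59 mm
ȳ = 1230055.58 / 24479.47 = 50.25 mm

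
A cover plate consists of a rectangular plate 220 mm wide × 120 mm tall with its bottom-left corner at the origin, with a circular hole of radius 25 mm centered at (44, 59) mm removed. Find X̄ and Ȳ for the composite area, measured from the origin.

plate: A = 220 × 120 = 26400.00, centroid at (110.00, 60.00).
hole: A = −π·25² = -1963.50, centroid at (44.00, 59.00).
ΣA = 24436.50 mm²
ΣAX̄ = (26400.00)(110.00) + (-1963.50)(44.00) = 2817606.20 mm³
ΣAȲ = (26400.00)(60.00) + (-1963.50)(59.00) = 1468153.77 mm³
X̄ = 2817606.20 / 24436.50 = 115.30 mm
Ȳ = 1468153.77 / 24436.50 = 60.08 mm

X̄ = 115.30 mm, Ȳ = 60.08 mm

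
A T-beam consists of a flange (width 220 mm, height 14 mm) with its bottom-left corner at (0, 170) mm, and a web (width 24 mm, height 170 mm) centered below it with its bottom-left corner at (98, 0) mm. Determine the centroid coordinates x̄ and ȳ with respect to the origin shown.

x̄ = 110.00 mm, ȳ = 124.58 mm

web: A = 24 × 170 = 4080.00, centroid at (110.00, 85.00).
flange: A = 220 × 14 = 3080.00, centroid at (110.00, 177.00).
ΣA = 7160.00 mm², ΣAx̄ = 787600.00 mm³, ΣAȳ = 891960.00 mm³.
x̄ = 787600.00/7160.00 = 110.00 mm; ȳ = 891960.00/7160.00 = 124.58 mm.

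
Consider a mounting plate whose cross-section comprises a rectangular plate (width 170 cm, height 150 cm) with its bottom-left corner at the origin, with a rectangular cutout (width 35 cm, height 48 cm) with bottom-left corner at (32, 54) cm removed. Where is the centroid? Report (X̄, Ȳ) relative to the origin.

Part | A | x̄ᵢ | ȳᵢ | A·x̄ᵢ | A·ȳᵢ
plate | 25500.00 | 85.00 | 75.00 | 2167500.00 | 1912500.00
hole | -1680.00 | 49.50 | 78.00 | -83160.00 | -131040.00
Σ | 23820.00 |  |  | 2084340.00 | 1781460.00
X̄ = 2084340.00 / 23820.00 = 87.50 cm
Ȳ = 1781460.00 / 23820.00 = 74.79 cm

X̄ = 87.50 cm, Ȳ = 74.79 cm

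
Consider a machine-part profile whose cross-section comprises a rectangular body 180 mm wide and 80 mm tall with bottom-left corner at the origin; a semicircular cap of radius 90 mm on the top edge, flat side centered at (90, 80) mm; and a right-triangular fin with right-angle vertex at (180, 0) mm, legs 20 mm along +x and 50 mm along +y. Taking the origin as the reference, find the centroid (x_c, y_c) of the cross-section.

rectangular body: A = 180 × 80 = 14400.00, centroid at (90.00, 40.00).
semicircular top: A = ½π·90² = 12723.45, centroid at (90.00, 118.20).
triangular fin: A = ½·20·50 = 500.00, centroid at (186.67, 16.67).
ΣA = 27623.45 mm²
ΣAx_c = (14400.00)(90.00) + (12723.45)(90.00) + (500.00)(186.67) = 2534443.86 mm³
ΣAy_c = (14400.00)(40.00) + (12723.45)(118.20) + (500.00)(16.67) = 2088209.35 mm³
x_c = 2534443.86 / 27623.45 = 91.75 mm
y_c = 2088209.35 / 27623.45 = 75.60 mm

x_c = 91.75 mm, y_c = 75.60 mm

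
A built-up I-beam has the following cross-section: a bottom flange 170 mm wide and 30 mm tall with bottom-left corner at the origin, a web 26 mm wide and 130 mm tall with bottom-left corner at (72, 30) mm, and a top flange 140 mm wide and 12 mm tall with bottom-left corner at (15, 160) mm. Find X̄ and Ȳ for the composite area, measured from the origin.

X̄ = 85.00 mm, Ȳ = 66.58 mm

bottom flange: A = 170 × 30 = 5100.00, centroid at (85.00, 15.00).
web: A = 26 × 130 = 3380.00, centroid at (85.00, 95.00).
top flange: A = 140 × 12 = 1680.00, centroid at (85.00, 166.00).
ΣA = 10160.00 mm², ΣAX̄ = 863600.00 mm³, ΣAȲ = 676480.00 mm³.
X̄ = 863600.00/10160.00 = 85.00 mm; Ȳ = 676480.00/10160.00 = 66.58 mm.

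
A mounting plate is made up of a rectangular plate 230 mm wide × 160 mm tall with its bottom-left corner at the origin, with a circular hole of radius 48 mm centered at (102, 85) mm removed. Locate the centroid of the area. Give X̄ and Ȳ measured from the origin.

Part | A | x̄ᵢ | ȳᵢ | A·x̄ᵢ | A·ȳᵢ
plate | 36800.00 | 115.00 | 80.00 | 4232000.00 | 2944000.00
hole | -7238.23 | 102.00 | 85.00 | -738299.41 | -615249.51
Σ | 29561.77 |  |  | 3493700.59 | 2328750.49
X̄ = 3493700.59 / 29561.77 = 118.18 mm
Ȳ = 2328750.49 / 29561.77 = 78.78 mm

X̄ = 118.18 mm, Ȳ = 78.78 mm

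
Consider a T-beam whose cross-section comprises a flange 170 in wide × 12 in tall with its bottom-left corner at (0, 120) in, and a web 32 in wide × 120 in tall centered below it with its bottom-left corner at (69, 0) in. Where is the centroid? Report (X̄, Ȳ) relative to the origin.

web: A = 32 × 120 = 3840.00, centroid at (85.00, 60.00).
flange: A = 170 × 12 = 2040.00, centroid at (85.00, 126.00).
ΣA = 5880.00 in²
ΣAX̄ = (3840.00)(85.00) + (2040.00)(85.00) = 499800.00 in³
ΣAȲ = (3840.00)(60.00) + (2040.00)(126.00) = 487440.00 in³
X̄ = 499800.00 / 5880.00 = 85.00 in
Ȳ = 487440.00 / 5880.00 = 82.90 in

X̄ = 85.00 in, Ȳ = 82.90 in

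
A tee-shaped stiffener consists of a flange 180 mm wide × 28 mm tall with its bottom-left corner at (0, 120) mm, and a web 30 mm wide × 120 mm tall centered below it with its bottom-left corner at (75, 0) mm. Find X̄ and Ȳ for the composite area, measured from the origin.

X̄ = 90.00 mm, Ȳ = 103.17 mm

web: A = 30 × 120 = 3600.00, centroid at (90.00, 60.00).
flange: A = 180 × 28 = 5040.00, centroid at (90.00, 134.00).
ΣA = 8640.00 mm², ΣAX̄ = 777600.00 mm³, ΣAȲ = 891360.00 mm³.
X̄ = 777600.00/8640.00 = 90.00 mm; Ȳ = 891360.00/8640.00 = 103.17 mm.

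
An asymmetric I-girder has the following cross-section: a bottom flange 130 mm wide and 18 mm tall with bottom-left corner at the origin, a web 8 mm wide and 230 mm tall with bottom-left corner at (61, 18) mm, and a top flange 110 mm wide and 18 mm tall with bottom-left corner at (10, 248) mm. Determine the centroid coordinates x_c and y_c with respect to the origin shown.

bottom flange: A = 130 × 18 = 2340.00, centroid at (65.00, 9.00).
web: A = 8 × 230 = 1840.00, centroid at (65.00, 133.00).
top flange: A = 110 × 18 = 1980.00, centroid at (65.00, 257.00).
ΣA = 6160.00 mm², ΣAx_c = 400400.00 mm³, ΣAy_c = 774640.00 mm³.
x_c = 400400.00/6160.00 = 65.00 mm; y_c = 774640.00/6160.00 = 125.75 mm.

x_c = 65.00 mm, y_c = 125.75 mm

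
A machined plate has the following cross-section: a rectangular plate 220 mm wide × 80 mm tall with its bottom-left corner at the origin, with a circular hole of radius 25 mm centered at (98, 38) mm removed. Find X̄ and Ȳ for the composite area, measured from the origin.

X̄ = 111.51 mm, Ȳ = 40.25 mm

Part | A | x̄ᵢ | ȳᵢ | A·x̄ᵢ | A·ȳᵢ
plate | 17600.00 | 110.00 | 40.00 | 1936000.00 | 704000.00
hole | -1963.50 | 98.00 | 38.00 | -192422.55 | -74612.83
Σ | 15636.50 |  |  | 1743577.45 | 629387.17
X̄ = 1743577.45 / 15636.50 = 111.51 mm
Ȳ = 629387.17 / 15636.50 = 40.25 mm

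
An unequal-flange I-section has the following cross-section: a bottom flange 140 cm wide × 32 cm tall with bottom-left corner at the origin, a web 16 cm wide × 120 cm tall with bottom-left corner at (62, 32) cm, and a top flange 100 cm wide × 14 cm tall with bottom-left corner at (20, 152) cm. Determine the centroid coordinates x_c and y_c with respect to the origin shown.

bottom flange: A = 140 × 32 = 4480.00, centroid at (70.00, 16.00).
web: A = 16 × 120 = 1920.00, centroid at (70.00, 92.00).
top flange: A = 100 × 14 = 1400.00, centroid at (70.00, 159.00).
ΣA = 7800.00 cm², ΣAx_c = 546000.00 cm³, ΣAy_c = 470920.00 cm³.
x_c = 546000.00/7800.00 = 70.00 cm; y_c = 470920.00/7800.00 = 60.37 cm.

x_c = 70.00 cm, y_c = 60.37 cm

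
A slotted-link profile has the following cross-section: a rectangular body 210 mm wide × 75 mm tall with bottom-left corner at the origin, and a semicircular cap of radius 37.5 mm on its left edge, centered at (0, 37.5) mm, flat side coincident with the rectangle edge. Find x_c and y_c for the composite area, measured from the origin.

Part | A | x̄ᵢ | ȳᵢ | A·x̄ᵢ | A·ȳᵢ
rectangular body | 15750.00 | 105.00 | 37.50 | 1653750.00 | 590625.00
semicircular end | 2208.93 | -15.92 | 37.50 | -35156.25 | 82834.96
Σ | 17958.93 |  |  | 1618593.75 | 673459.96
x_c = 1618593.75 / 17958.93 = 90.13 mm
y_c = 673459.96 / 17958.93 = 37.50 mm

x_c = 90.13 mm, y_c = 37.50 mm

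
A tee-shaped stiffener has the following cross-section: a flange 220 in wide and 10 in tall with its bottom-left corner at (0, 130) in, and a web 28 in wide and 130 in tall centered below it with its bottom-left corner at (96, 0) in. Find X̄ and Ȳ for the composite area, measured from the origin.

Part | A | x̄ᵢ | ȳᵢ | A·x̄ᵢ | A·ȳᵢ
web | 3640.00 | 110.00 | 65.00 | 400400.00 | 236600.00
flange | 2200.00 | 110.00 | 135.00 | 242000.00 | 297000.00
Σ | 5840.00 |  |  | 642400.00 | 533600.00
X̄ = 642400.00 / 5840.00 = 110.00 in
Ȳ = 533600.00 / 5840.00 = 91.37 in

X̄ = 110.00 in, Ȳ = 91.37 in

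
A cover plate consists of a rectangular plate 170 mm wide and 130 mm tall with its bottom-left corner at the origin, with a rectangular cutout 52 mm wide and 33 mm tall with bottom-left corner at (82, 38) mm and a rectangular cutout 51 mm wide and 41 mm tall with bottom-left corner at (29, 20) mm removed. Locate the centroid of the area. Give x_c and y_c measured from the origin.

plate: A = 170 × 130 = 22100.00, centroid at (85.00, 65.00).
hole 1: A = −(52 × 33) = -1716.00, centroid at (108.00, 54.50).
hole 2: A = −(51 × 41) = -2091.00, centroid at (54.50, 40.50).
ΣA = 18293.00 mm²
ΣAx_c = (22100.00)(85.00) + (-1716.00)(108.00) + (-2091.00)(54.50) = 1579212.50 mm³
ΣAy_c = (22100.00)(65.00) + (-1716.00)(54.50) + (-2091.00)(40.50) = 1258292.50 mm³
x_c = 1579212.50 / 18293.00 = 86.33 mm
y_c = 1258292.50 / 18293.00 = 68.79 mm

x_c = 86.33 mm, y_c = 68.79 mm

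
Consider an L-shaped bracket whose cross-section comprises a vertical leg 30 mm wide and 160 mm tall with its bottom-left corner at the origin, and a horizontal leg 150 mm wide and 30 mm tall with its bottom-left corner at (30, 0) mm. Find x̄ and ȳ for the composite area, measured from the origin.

Part | A | x̄ᵢ | ȳᵢ | A·x̄ᵢ | A·ȳᵢ
vertical leg | 4800.00 | 15.00 | 80.00 | 72000.00 | 384000.00
horizontal leg | 4500.00 | 105.00 | 15.00 | 472500.00 | 67500.00
Σ | 9300.00 |  |  | 544500.00 | 451500.00
x̄ = 544500.00 / 9300.00 = 58.55 mm
ȳ = 451500.00 / 9300.00 = 48.55 mm

x̄ = 58.55 mm, ȳ = 48.55 mm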